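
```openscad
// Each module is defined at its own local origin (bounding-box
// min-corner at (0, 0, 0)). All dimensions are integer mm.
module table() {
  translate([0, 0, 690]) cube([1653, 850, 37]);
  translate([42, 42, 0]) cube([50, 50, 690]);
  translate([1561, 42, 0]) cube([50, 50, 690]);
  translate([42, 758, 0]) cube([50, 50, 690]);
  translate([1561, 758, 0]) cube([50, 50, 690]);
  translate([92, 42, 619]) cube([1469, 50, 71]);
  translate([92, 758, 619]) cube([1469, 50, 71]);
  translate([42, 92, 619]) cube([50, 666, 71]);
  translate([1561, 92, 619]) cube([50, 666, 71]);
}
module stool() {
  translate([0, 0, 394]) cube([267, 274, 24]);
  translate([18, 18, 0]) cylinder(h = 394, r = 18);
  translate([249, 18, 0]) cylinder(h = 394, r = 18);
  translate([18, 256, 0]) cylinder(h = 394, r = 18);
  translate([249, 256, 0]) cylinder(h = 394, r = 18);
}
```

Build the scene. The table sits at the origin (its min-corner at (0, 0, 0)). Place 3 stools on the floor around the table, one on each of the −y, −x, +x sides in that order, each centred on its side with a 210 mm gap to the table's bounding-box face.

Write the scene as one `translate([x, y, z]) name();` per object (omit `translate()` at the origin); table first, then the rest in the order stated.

table();
translate([693, -484, 0]) stool();
translate([-477, 288, 0]) stool();
translate([1863, 288, 0]) stool();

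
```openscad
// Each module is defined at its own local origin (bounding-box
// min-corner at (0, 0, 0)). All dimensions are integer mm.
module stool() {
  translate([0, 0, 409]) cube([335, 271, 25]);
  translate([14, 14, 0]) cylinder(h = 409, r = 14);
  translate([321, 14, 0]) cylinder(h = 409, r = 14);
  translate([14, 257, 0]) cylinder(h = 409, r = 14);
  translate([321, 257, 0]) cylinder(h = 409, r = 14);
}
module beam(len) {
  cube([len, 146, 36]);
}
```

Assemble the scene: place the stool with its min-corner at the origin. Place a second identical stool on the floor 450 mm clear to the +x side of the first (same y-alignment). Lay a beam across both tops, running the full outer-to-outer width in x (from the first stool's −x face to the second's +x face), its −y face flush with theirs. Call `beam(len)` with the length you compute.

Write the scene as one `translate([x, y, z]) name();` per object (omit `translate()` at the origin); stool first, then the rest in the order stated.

stool();
translate([785, 0, 0]) stool();
translate([0, 0, 434]) beam(1120);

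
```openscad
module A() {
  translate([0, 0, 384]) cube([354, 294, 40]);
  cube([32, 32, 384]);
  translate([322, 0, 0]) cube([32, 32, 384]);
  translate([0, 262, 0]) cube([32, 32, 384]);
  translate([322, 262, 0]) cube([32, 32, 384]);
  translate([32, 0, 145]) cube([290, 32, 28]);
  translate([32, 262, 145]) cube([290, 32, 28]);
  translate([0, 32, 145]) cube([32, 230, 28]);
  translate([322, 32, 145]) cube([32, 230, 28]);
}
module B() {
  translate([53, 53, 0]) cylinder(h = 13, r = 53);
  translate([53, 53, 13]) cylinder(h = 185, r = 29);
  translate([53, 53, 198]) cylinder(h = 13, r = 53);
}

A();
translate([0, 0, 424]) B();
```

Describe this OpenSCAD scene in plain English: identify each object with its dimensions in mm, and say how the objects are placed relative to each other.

A is a simple wooden stool: a rectangular seat 354 mm (x) by 294 mm (y), 40 mm thick, top face at z = 424 mm, on four square legs, each 32×32 mm in cross-section. The legs rest on z = 0, each flush with a corner of the seat. Four stretchers, 32 mm wide and 28 mm tall, connect adjacent legs with their undersides at z = 145 mm, each running between the inner faces of the legs it joins and aligned with the legs' outer faces on the other axis.

B is a spool: two coaxial disc flanges of radius 53 mm and thickness 13 mm, joined by a core cylinder of radius 29 mm and height 185 mm. The lower flange rests on z = 0 and the three cylinders share a vertical axis.

The spool is on top of the stool.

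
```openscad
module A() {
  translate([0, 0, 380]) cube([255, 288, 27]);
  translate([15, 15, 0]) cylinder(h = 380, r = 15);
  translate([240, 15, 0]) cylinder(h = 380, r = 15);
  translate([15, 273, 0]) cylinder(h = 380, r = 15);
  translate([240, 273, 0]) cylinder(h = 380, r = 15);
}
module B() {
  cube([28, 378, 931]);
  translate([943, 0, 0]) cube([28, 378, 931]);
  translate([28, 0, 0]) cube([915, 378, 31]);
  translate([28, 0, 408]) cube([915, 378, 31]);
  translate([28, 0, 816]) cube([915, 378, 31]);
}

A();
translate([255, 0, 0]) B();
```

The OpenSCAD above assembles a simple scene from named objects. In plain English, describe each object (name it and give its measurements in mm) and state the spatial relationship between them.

A is a four-legged stool. The seat is a 255×288×27 mm slab whose top surface is at z = 407 mm; four round legs, each 30 mm in diameter, run from the floor (z = 0) to the underside of the seat, each leg's axis is inset half a diameter from the nearest pair of seat edges (so the leg's bounding box is flush with the corner).

B is an open bookshelf. Two side panels, each 28 mm thick, 378 mm deep and 931 mm tall, stand 971 mm apart (outside-to-outside). Between them sit 3 shelves, each 31 mm thick and 378 mm deep, spanning the full gap between the sides. The bottom shelf rests on the floor (its underside at z = 0) and the clear gap between one shelf's top and the next shelf's underside is 377 mm.

The bookshelf is against the stool's +x side, with their −y faces flush.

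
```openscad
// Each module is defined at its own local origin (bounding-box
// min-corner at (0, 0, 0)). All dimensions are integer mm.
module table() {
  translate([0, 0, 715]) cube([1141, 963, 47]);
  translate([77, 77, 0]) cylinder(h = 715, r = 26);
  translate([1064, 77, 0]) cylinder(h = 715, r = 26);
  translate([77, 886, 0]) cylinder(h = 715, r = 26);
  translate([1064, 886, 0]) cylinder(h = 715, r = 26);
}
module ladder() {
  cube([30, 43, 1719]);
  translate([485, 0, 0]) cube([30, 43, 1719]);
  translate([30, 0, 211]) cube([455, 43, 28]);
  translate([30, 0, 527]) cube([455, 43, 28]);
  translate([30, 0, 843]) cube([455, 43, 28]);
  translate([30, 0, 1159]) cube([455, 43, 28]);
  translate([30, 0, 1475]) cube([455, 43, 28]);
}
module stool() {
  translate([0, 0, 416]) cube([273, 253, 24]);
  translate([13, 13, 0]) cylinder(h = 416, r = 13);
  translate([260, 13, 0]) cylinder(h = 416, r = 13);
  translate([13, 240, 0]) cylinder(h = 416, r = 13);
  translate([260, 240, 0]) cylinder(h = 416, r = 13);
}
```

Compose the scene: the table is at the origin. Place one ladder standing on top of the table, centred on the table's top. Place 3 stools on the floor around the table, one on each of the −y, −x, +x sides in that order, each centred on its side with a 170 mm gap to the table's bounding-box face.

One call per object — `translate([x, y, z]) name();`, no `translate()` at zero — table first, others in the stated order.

table();
translate([313, 460, 762]) ladder();
translate([434, -423, 0]) stool();
translate([-443, 355, 0]) stool();
translate([1311, 355, 0]) stool();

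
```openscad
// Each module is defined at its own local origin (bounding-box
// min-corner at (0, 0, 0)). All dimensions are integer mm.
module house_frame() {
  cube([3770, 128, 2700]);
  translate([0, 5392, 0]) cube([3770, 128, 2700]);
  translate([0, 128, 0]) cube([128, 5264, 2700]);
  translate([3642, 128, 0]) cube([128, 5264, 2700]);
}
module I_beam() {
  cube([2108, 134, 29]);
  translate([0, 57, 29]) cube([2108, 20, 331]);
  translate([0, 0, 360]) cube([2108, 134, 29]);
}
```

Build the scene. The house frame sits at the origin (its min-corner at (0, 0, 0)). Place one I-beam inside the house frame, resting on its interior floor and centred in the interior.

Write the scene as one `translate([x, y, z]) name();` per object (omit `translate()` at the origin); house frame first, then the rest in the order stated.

house_frame();
translate([831, 2693, 0]) I_beam();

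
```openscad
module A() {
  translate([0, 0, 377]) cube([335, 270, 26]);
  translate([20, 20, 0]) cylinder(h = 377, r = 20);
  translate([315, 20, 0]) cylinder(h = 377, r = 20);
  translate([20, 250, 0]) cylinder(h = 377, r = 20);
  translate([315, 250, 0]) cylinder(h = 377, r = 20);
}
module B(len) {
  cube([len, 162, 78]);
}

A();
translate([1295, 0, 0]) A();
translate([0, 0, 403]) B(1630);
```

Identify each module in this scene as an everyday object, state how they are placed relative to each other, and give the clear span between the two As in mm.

A is a stool. B is a beam. A beam spans the tops of two stools. The clear span between the two stools is 960 mm.

Second stool starts at x = 1295; first ends at x = 335; clear span = 1295 − 335 = 960 mm.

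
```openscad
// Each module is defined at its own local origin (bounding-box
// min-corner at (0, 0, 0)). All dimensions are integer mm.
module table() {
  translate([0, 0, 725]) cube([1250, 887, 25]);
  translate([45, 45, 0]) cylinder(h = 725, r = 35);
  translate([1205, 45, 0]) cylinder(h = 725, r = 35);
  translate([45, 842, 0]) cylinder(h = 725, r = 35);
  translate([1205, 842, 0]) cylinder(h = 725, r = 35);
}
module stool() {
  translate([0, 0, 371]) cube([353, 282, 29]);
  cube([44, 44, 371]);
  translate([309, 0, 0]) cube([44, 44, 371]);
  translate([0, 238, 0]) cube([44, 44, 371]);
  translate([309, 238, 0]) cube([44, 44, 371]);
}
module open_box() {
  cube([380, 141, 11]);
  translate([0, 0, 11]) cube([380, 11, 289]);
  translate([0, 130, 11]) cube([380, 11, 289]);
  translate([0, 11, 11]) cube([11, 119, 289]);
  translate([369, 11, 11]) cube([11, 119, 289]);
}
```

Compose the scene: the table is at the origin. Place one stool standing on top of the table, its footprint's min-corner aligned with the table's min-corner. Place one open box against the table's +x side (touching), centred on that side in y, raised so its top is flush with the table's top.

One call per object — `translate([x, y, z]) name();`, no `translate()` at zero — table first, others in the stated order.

table();
translate([0, 0, 750]) stool();
translate([1250, 373, 450]) open_box();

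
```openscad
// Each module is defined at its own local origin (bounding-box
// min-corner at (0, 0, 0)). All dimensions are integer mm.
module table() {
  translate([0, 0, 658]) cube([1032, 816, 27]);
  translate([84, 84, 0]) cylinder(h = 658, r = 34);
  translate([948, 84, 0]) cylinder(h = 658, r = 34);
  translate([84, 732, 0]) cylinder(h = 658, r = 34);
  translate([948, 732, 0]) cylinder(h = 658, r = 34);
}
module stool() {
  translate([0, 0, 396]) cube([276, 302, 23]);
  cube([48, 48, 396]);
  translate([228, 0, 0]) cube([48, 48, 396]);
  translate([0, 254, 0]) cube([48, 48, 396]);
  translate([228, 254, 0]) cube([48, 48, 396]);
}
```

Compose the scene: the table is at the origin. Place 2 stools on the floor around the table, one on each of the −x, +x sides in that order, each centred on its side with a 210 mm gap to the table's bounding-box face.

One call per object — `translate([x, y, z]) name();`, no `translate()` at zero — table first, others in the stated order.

table();
translate([-486, 257, 0]) stool();
translate([1242, 257, 0]) stool();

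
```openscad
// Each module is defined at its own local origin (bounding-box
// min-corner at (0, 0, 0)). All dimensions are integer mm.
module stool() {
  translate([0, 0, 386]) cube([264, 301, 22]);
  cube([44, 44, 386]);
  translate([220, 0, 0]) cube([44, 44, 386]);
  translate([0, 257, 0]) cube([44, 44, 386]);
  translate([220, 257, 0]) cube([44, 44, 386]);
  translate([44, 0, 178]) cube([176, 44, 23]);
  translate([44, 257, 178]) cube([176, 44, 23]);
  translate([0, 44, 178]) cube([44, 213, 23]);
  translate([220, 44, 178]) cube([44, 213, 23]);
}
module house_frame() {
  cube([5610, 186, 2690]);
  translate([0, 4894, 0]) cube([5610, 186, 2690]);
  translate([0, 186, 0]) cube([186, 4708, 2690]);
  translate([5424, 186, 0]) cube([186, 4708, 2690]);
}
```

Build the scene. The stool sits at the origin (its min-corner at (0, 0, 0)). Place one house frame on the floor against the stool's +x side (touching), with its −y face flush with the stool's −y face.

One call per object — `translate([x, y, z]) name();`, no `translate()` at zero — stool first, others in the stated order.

stool();
translate([264, 0, 0]) house_frame();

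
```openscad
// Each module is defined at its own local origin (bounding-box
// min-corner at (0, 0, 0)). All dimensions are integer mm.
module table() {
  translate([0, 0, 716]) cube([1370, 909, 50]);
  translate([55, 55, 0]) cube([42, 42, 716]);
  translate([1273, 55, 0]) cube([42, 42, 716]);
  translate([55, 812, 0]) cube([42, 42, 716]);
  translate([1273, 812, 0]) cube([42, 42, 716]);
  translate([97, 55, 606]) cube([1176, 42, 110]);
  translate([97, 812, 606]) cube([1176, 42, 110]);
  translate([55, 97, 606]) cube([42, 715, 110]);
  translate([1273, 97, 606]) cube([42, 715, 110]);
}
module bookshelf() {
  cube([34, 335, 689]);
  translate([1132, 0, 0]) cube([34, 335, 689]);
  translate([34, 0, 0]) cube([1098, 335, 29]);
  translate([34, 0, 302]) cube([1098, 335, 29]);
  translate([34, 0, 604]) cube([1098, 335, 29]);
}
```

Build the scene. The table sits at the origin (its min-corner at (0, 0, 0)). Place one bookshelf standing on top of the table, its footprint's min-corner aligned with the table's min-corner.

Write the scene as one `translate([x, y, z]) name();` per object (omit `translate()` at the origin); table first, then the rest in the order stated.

table();
translate([0, 0, 766]) bookshelf();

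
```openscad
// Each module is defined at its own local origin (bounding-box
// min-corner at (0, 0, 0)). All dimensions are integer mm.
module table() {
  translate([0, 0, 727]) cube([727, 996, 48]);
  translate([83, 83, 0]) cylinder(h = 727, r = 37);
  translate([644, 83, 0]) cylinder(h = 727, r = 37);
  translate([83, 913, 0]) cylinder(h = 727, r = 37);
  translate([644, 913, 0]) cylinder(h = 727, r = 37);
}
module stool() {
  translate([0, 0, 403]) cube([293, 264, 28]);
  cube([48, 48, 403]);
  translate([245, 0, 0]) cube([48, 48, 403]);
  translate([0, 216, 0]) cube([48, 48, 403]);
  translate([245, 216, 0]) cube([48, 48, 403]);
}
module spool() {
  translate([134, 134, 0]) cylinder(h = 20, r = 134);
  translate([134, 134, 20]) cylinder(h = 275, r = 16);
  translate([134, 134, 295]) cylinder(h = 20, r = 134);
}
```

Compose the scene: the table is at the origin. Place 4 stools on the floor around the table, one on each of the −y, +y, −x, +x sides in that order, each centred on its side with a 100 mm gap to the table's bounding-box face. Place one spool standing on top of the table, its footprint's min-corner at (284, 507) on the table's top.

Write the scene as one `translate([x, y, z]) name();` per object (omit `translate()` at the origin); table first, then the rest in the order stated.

table();
translate([217, -364, 0]) stool();
translate([217, 1096, 0]) stool();
translate([-393, 366, 0]) stool();
translate([827, 366, 0]) stool();
translate([284, 507, 775]) spool();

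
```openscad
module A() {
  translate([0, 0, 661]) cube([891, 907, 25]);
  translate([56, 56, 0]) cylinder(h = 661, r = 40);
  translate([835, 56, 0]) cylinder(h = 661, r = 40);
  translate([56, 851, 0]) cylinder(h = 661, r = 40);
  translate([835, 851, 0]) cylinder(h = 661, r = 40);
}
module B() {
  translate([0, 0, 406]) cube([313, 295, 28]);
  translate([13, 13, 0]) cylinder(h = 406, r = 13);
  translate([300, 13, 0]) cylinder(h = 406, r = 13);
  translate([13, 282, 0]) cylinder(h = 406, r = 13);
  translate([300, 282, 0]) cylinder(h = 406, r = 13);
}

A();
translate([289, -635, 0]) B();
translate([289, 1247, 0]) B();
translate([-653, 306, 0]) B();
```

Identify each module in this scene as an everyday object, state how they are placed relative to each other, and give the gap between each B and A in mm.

Each stool's nearest face is 340 mm from the table's bounding box.

A is a table. B is a stool. Three stools sit around the table at the −y, +y, −x sides. The gap between each stool and the table is 340 mm.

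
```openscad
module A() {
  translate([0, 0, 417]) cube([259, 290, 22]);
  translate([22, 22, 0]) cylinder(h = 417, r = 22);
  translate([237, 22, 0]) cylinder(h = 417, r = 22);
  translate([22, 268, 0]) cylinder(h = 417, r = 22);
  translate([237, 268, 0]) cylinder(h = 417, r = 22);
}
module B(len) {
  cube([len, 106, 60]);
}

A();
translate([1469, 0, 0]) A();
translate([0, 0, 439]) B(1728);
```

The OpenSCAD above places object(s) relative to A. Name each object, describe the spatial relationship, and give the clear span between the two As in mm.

Second stool starts at x = 1469; first ends at x = 259; clear span = 1469 − 259 = 1210 mm.

A is a stool. B is a beam. A beam spans the tops of two stools. The clear span between the two stools is 1210 mm.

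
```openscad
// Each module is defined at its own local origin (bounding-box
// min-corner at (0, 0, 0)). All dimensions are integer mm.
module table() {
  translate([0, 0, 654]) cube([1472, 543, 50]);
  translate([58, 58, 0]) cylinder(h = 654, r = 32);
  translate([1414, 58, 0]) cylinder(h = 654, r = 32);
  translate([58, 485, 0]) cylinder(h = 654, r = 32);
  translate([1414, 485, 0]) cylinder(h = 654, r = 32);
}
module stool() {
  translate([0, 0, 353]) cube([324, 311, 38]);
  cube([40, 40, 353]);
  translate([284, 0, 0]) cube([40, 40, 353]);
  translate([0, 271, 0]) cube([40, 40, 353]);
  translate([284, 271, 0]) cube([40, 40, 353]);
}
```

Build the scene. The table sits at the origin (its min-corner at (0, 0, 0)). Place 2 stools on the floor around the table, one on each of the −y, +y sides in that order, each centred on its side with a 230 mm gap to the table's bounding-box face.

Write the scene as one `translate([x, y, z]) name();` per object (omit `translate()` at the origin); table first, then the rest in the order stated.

table();
translate([574, -541, 0]) stool();
translate([574, 773, 0]) stool();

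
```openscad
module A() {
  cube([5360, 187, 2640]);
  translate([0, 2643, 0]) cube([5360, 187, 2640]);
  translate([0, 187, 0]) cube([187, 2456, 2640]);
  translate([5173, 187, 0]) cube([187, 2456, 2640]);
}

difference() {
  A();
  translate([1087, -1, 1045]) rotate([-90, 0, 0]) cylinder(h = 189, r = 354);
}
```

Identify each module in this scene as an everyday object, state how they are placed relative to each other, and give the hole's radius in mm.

A is a house frame. The house frame has a circular hole through its front wall. The hole's radius is 354 mm.

The subtracted cylinder has r = 354 mm.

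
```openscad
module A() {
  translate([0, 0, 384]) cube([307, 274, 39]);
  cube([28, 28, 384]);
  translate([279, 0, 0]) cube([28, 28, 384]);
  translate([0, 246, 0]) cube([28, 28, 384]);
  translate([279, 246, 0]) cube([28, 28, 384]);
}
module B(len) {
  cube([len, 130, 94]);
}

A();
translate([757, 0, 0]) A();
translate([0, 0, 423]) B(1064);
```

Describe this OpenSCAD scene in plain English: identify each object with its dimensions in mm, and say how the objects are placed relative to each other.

A is a four-legged stool. The seat is 307×274 mm, 39 mm thick, top at z = 423 mm. It stands on four square legs, each 28×28 mm in cross-section, from z = 0 to the seat underside, each flush with a corner of the seat.

B is a rectangular beam 1064 mm long (x), 130 mm deep (y), 94 mm thick (z).

The beam spans the tops of two stools placed 450 mm apart, resting at z = 423 mm.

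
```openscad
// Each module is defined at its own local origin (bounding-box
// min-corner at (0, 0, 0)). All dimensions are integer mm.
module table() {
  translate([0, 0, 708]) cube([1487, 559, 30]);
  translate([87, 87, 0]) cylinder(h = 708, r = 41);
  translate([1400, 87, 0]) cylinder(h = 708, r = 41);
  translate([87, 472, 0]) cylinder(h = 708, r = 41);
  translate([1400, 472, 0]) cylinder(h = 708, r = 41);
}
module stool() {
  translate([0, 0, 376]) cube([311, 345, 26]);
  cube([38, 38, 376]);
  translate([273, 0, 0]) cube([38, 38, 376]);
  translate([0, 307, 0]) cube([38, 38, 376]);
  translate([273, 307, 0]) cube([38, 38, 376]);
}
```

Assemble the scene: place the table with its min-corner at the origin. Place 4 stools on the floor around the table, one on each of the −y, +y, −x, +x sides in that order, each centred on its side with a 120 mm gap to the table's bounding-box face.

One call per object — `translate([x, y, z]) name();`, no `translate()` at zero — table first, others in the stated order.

table();
translate([588, -465, 0]) stool();
translate([588, 679, 0]) stool();
translate([-431, 107, 0]) stool();
translate([1607, 107, 0]) stool();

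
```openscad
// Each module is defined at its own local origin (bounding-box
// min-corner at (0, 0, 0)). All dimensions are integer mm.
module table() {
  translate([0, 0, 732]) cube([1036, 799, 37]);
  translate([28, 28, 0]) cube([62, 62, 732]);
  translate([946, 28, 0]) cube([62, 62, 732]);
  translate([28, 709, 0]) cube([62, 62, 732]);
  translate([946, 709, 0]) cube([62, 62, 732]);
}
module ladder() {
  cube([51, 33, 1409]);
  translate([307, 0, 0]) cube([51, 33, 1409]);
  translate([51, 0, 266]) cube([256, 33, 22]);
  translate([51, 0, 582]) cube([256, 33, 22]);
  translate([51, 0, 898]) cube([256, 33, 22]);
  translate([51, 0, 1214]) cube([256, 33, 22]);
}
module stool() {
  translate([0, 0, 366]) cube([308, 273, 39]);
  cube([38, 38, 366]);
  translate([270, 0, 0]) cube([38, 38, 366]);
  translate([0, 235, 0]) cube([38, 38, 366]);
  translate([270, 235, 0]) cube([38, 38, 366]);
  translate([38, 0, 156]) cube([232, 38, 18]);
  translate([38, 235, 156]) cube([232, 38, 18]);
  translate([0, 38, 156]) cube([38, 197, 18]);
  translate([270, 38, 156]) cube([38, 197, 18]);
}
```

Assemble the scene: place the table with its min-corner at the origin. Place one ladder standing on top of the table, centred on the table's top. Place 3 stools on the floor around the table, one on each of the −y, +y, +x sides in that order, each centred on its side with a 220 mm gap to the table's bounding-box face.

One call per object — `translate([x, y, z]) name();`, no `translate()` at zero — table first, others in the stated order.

table();
translate([339, 383, 769]) ladder();
translate([364, -493, 0]) stool();
translate([364, 1019, 0]) stool();
translate([1256, 263, 0]) stool();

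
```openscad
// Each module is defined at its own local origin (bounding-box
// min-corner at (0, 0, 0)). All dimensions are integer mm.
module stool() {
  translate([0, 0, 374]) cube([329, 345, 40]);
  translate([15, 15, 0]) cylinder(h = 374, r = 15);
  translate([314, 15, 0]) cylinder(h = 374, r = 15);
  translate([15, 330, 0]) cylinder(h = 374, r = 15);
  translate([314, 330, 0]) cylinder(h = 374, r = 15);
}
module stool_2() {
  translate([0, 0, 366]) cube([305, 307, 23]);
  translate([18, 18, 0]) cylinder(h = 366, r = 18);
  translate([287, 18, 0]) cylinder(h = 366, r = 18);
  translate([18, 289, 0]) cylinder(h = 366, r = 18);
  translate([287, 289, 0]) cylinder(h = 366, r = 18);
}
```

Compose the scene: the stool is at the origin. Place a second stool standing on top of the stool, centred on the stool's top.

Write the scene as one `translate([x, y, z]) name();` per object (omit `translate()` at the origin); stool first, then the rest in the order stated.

stool();
translate([12, 19, 414]) stool_2();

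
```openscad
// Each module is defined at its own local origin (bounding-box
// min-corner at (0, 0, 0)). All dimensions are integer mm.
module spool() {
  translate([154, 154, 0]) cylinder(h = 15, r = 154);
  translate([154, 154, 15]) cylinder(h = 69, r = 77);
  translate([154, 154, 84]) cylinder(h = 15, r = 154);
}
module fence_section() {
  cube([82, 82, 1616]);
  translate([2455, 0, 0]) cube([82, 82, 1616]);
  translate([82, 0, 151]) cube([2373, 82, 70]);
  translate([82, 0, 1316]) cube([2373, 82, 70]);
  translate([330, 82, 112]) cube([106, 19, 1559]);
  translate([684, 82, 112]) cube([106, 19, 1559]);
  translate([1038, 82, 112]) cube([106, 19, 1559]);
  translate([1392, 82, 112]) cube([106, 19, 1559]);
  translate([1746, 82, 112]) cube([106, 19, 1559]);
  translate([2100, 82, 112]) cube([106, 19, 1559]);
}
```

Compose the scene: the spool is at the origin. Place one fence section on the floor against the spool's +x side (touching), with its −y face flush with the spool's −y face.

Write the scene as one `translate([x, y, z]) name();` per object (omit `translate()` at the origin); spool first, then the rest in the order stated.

spool();
translate([308, 0, 0]) fence_section();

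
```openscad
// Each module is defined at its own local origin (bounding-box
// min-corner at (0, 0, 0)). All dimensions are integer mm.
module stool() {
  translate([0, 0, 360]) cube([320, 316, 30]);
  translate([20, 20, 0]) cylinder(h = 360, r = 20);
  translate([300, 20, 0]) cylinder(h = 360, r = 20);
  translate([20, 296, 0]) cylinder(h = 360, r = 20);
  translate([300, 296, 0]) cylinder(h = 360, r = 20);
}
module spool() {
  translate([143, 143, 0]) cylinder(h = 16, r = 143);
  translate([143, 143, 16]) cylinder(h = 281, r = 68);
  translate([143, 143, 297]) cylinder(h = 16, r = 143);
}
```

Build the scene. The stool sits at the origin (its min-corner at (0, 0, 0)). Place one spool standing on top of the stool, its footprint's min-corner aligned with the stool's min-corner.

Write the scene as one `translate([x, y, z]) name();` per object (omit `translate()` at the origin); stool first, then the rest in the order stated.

stool();
translate([0, 0, 390]) spool();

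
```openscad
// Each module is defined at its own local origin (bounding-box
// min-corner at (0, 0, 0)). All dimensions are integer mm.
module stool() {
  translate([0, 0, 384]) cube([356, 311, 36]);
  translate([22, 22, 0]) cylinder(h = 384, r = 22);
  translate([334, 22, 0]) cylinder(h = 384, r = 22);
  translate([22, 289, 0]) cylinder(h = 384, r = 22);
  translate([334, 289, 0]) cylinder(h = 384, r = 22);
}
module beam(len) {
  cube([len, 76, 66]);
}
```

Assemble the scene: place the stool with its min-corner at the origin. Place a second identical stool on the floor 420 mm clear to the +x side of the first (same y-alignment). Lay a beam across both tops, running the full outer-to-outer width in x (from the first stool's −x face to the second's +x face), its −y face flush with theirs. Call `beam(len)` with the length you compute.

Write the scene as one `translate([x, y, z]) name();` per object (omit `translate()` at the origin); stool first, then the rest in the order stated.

stool();
translate([776, 0, 0]) stool();
translate([0, 0, 420]) beam(1132);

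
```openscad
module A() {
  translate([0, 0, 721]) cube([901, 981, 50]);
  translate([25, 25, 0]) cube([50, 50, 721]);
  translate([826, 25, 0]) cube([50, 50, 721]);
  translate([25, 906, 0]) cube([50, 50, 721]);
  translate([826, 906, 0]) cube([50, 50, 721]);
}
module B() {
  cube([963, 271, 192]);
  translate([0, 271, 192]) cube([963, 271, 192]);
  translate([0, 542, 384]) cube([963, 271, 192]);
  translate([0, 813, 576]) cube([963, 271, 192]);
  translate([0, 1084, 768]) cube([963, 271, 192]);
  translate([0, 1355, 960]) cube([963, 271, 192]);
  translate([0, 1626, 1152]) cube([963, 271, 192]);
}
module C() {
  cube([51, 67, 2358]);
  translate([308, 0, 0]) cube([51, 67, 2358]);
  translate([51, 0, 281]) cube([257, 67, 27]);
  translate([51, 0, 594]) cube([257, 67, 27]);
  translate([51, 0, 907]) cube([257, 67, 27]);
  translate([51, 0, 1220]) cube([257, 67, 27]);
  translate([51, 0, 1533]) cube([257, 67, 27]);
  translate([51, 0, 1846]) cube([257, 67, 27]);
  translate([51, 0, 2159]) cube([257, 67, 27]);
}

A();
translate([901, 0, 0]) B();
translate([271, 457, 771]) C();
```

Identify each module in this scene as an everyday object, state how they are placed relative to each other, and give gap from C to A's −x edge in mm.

The ladder's min-x is at 271; the table's min-x is 0; gap = 271 mm.

A is a table. B is a staircase. C is a ladder. The staircase is against the table's +x side, with their −y faces flush. The ladder is on top of the table, centred. The gap from the ladder to the table's −x edge is 271 mm.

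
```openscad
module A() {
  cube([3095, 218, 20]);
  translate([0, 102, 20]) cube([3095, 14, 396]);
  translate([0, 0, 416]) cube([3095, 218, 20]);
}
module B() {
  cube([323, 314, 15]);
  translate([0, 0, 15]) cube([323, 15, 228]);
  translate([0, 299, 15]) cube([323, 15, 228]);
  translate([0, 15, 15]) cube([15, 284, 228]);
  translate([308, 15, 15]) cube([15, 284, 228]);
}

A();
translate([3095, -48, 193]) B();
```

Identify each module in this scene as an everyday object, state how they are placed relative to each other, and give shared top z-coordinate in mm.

A is an I-beam. B is an open box. The open box is beside the I-beam with their tops flush at z = 436. The shared top z-coordinate is 436 mm.

Both tops at z = 436 mm.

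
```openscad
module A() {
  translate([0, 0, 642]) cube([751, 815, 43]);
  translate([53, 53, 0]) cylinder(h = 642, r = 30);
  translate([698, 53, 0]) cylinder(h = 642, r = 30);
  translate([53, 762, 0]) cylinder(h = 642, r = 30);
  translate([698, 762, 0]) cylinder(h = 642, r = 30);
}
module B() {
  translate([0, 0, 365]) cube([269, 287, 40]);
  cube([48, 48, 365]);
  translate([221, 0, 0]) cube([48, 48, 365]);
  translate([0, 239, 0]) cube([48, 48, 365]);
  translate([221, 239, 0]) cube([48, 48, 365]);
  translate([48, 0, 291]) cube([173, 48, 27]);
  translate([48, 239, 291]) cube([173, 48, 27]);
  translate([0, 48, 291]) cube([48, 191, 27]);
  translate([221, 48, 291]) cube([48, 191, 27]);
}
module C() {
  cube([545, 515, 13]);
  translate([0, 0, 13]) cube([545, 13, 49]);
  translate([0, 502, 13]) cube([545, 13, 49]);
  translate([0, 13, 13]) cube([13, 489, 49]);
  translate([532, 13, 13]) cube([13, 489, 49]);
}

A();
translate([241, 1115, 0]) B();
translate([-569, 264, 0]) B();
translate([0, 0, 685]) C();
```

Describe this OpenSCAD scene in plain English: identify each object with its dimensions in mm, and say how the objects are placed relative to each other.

A is a table with a 751×815 mm rectangular top, 43 mm thick, top surface at z = 685 mm, supported by four round legs of 60 mm diameter, each leg's bounding box inset 23 mm from the nearest pair of top edges, running from the floor.

B is a simple wooden stool: a rectangular seat 269 mm (x) by 287 mm (y), 40 mm thick, top face at z = 405 mm, on four square legs, each 48×48 mm in cross-section. The legs rest on z = 0, each flush with a corner of the seat. Four stretchers, 48 mm wide and 27 mm tall, connect adjacent legs with their undersides at z = 291 mm, each running between the inner faces of the legs it joins and aligned with the legs' outer faces on the other axis.

C is an open-topped rectangular box: outside dimensions 545×515×62 mm, with a uniform wall and base thickness of 13 mm. The base is a full 545×515 slab on the floor; four walls sit on top of the base. The front and back walls (the −y and +y sides) span the full width; the two side walls fit between them.

Two stools sit around the table at the +y, −x sides. The open box is on top of the table.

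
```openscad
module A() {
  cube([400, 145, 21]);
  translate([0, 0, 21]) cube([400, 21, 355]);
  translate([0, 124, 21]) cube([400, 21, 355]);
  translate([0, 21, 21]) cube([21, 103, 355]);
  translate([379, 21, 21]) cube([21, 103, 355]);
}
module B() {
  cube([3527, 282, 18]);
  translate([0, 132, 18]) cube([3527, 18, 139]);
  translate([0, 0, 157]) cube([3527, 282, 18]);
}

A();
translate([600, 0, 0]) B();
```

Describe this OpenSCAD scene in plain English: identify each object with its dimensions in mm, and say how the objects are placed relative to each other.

A is an open-topped rectangular box: outside dimensions 400×145×376 mm, with a uniform wall and base thickness of 21 mm. The base is a full 400×145 slab on the floor; four walls sit on top of the base. The front and back walls (the −y and +y sides) span the full width; the two side walls fit between them.

B is an I-beam lying along x, 3527 mm long. Overall section height 175 mm. Two flanges 282 mm wide (y) and 18 mm thick, one on the floor and one at the top; a web 18 mm thick runs between them, centred on the flange width.

The I-beam is on the floor beside the open box on its +x side.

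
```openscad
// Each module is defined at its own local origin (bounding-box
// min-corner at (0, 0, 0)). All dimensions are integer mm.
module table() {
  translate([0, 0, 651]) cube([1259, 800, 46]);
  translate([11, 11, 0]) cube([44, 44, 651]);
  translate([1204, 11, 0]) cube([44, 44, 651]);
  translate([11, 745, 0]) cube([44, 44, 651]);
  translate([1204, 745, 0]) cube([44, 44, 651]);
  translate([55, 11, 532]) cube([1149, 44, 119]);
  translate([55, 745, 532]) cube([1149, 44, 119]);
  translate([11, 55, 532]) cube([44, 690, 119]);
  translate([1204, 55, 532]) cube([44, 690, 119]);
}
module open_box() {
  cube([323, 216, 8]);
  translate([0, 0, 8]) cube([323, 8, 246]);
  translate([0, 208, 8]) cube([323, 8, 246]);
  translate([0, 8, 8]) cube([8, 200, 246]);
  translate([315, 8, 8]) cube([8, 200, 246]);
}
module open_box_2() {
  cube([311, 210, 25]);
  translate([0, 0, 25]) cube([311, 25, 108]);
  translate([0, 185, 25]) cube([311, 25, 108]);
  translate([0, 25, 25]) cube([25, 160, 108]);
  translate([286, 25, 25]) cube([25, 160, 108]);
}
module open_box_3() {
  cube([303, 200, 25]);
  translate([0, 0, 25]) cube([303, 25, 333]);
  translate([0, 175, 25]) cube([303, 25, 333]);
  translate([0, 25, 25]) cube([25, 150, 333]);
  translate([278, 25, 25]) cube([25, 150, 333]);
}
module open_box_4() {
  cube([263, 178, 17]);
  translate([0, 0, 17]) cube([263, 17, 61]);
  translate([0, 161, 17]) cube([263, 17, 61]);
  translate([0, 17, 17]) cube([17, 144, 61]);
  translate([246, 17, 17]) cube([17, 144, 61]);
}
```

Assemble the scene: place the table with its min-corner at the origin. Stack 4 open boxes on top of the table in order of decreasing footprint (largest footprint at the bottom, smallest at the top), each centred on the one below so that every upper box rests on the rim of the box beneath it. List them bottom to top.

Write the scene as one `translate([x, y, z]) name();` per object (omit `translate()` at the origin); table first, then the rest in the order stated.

table();
translate([468, 292, 697]) open_box();
translate([474, 295, 951]) open_box_2();
translate([478, 300, 1084]) open_box_3();
translate([498, 311, 1442]) open_box_4();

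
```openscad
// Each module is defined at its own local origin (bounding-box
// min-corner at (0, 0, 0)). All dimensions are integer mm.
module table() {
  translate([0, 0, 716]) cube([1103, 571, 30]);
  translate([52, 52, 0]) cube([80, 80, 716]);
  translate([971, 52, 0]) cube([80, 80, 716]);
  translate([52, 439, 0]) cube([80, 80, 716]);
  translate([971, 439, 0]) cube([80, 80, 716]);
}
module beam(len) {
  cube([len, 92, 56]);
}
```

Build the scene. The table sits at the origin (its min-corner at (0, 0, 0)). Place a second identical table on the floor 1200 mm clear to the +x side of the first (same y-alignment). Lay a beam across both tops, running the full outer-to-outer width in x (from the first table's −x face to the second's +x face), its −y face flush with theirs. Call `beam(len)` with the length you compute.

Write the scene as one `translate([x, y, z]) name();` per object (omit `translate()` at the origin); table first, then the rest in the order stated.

table();
translate([2303, 0, 0]) table();
translate([0, 0, 746]) beam(3406);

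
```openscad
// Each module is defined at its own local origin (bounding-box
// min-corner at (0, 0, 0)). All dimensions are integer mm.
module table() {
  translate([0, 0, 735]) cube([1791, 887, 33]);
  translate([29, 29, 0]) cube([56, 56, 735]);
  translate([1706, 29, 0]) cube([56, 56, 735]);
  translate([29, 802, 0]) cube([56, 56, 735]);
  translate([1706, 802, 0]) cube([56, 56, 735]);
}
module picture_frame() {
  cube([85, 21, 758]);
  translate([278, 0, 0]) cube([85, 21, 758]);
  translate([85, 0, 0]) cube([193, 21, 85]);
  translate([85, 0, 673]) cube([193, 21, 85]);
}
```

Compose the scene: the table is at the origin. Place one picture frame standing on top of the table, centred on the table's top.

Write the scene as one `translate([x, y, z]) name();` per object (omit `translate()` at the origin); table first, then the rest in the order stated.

table();
translate([714, 433, 768]) picture_frame();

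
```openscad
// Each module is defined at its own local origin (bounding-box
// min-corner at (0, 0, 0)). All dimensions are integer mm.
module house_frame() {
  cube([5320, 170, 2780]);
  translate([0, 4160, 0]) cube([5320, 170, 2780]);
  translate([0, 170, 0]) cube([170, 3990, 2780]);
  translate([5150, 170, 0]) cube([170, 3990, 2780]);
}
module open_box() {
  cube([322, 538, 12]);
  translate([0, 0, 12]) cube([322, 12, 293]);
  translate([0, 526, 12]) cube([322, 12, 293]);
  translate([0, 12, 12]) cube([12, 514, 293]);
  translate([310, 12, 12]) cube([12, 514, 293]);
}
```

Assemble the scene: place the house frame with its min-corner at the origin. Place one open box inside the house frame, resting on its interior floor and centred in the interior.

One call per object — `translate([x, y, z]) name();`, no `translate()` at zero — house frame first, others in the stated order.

house_frame();
translate([2499, 1896, 0]) open_box();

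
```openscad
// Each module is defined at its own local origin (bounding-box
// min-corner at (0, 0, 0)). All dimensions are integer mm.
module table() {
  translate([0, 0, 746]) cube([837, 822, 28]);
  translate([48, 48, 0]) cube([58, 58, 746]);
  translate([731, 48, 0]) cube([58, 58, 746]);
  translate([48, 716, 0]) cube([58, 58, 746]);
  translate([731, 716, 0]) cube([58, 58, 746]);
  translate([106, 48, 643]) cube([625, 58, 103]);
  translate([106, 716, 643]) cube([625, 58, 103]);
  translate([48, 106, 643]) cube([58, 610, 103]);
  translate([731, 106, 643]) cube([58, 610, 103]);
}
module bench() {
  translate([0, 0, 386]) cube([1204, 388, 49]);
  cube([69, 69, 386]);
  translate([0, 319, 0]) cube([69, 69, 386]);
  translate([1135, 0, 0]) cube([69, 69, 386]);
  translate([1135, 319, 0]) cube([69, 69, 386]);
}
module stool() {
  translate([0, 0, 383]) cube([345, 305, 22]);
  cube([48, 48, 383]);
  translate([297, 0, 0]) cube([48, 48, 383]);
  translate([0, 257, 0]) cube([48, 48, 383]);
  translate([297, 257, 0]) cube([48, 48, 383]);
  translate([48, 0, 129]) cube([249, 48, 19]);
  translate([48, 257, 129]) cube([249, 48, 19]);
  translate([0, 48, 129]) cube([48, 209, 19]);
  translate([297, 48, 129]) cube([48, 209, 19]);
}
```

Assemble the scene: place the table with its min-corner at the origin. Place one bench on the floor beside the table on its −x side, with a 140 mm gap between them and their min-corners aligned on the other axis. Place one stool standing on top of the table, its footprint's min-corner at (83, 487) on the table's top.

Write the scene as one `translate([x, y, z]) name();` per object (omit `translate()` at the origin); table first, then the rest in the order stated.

table();
translate([-1344, 0, 0]) bench();
translate([83, 487, 774]) stool();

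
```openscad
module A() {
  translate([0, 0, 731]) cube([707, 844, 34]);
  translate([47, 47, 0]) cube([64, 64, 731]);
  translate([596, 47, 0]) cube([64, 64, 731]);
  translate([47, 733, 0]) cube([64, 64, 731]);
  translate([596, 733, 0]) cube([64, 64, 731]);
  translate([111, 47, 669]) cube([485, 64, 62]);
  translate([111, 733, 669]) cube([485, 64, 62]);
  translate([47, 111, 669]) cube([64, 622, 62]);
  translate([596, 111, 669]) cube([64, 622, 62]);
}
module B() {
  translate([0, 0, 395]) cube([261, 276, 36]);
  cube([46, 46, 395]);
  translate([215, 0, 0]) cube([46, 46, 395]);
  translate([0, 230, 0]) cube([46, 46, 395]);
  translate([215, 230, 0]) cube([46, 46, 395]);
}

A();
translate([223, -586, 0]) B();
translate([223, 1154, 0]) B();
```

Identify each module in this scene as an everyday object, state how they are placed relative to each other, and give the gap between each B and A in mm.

Each stool's nearest face is 310 mm from the table's bounding box.

A is a table. B is a stool. Two stools sit around the table at the −y, +y sides. The gap between each stool and the table is 310 mm.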